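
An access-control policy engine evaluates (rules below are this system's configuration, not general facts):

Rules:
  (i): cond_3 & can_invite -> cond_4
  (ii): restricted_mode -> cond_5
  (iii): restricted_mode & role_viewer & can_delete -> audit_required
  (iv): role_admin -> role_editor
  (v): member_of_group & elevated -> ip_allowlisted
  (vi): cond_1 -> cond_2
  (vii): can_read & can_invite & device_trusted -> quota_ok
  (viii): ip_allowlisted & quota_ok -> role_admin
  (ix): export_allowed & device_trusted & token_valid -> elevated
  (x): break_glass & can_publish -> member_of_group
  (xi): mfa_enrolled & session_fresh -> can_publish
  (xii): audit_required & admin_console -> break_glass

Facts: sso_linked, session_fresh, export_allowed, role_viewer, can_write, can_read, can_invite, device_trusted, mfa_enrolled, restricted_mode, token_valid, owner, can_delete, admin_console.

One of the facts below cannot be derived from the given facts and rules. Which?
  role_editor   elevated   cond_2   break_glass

cond_2

Round 1: (ii) [restricted_mode -> cond_5]; (iii) [restricted_mode & role_viewer & can_delete -> audit_required]; (vii) [can_read & can_invite & device_trusted -> quota_ok]; (ix) [export_allowed & device_trusted & token_valid -> elevated]; (xi) [mfa_enrolled & session_fresh -> can_publish]. Adds cond_5, audit_required, quota_ok, elevated, can_publish.
Round 2: (xii) [audit_required & admin_console -> break_glass]. Adds break_glass.
Round 3: (x) [break_glass & can_publish -> member_of_group]. Adds member_of_group.
Round 4: (v) [member_of_group & elevated -> ip_allowlisted]. Adds ip_allowlisted.
Round 5: (viii) [ip_allowlisted & quota_ok -> role_admin]. Adds role_admin.
Round 6: (iv) [role_admin -> role_editor]. Adds role_editor.
Derived: break_glass (round 2), role_editor (round 6), elevated (round 1). cond_2 never appears in any round.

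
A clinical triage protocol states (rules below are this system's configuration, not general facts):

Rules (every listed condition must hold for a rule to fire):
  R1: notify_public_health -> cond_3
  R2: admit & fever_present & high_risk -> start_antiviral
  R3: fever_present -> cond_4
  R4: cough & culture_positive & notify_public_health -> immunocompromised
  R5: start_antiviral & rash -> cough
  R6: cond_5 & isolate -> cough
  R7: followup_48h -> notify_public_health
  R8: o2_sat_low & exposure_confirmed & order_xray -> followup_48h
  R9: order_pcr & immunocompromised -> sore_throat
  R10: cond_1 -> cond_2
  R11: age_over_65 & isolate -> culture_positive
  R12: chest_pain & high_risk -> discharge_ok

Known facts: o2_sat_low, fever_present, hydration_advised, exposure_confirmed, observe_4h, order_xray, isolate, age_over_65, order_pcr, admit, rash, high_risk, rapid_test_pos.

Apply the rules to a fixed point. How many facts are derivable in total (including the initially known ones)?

[1] R2 [admit & fever_present & high_risk -> start_antiviral]; R3 [fever_present -> cond_4]; R8 [o2_sat_low & exposure_confirmed & order_xray -> followup_48h]; R11 [age_over_65 & isolate -> culture_positive]. ⇒ new: start_antiviral, cond_4, followup_48h, culture_positive.
[2] R5 [start_antiviral & rash -> cough]; R7 [followup_48h -> notify_public_health]. ⇒ new: cough, notify_public_health.
[3] R1 [notify_public_health -> cond_3]; R4 [cough & culture_positive & notify_public_health -> immunocompromised]. ⇒ new: cond_3, immunocompromised.
[4] R9 [order_pcr & immunocompromised -> sore_throat]. ⇒ new: sore_throat.
Closure: {admit, age_over_65, cond_3, cond_4, cough, culture_positive, exposure_confirmed, fever_present, followup_48h, high_risk, hydration_advised, immunocompromised, isolate, notify_public_health, o2_sat_low, observe_4h, order_pcr, order_xray, rapid_test_pos, rash, sore_throat, start_antiviral} — 22 facts.

22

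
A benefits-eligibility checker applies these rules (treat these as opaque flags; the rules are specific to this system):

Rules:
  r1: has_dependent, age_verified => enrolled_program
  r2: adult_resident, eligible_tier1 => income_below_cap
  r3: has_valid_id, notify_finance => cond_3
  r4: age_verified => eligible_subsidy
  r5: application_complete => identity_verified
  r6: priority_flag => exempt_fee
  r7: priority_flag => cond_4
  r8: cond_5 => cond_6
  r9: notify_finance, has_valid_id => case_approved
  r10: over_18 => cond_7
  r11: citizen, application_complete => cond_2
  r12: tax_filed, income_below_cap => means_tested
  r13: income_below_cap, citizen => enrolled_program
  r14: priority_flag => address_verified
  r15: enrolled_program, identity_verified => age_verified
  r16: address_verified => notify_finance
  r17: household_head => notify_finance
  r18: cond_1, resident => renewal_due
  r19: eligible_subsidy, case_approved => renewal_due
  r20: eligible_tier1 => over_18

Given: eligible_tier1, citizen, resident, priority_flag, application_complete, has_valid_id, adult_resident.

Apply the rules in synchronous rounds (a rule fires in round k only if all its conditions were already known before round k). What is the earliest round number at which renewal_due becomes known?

[1] r2 [adult_resident, eligible_tier1 => income_below_cap]; r5 [application_complete => identity_verified]; r6 [priority_flag => exempt_fee]; r7 [priority_flag => cond_4]; r11 [citizen, application_complete => cond_2]; r14 [priority_flag => address_verified]; r20 [eligible_tier1 => over_18]. ⇒ new: income_below_cap, identity_verified, exempt_fee, cond_4, cond_2, address_verified, over_18.
[2] r10 [over_18 => cond_7]; r13 [income_below_cap, citizen => enrolled_program]; r16 [address_verified => notify_finance]. ⇒ new: cond_7, enrolled_program, notify_finance.
[3] r3 [has_valid_id, notify_finance => cond_3]; r9 [notify_finance, has_valid_id => case_approved]; r15 [enrolled_program, identity_verified => age_verified]. ⇒ new: cond_3, case_approved, age_verified.
[4] r4 [age_verified => eligible_subsidy]. ⇒ new: eligible_subsidy.
[5] r19 [eligible_subsidy, case_approved => renewal_due]. ⇒ new: renewal_due.
renewal_due first appears in round 5.

5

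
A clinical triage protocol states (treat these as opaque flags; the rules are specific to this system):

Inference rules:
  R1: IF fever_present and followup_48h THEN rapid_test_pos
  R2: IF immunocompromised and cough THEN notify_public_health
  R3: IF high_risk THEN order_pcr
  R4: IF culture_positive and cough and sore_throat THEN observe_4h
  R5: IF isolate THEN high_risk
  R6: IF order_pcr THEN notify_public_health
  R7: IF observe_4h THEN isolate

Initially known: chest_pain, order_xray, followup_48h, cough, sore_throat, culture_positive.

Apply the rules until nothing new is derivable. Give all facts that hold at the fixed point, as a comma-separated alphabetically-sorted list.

[1] R4 [IF culture_positive and cough and sore_throat THEN observe_4h]. ⇒ new: observe_4h.
[2] R7 [IF observe_4h THEN isolate]. ⇒ new: isolate.
[3] R5 [IF isolate THEN high_risk]. ⇒ new: high_risk.
[4] R3 [IF high_risk THEN order_pcr]. ⇒ new: order_pcr.
[5] R6 [IF order_pcr THEN notify_public_health]. ⇒ new: notify_public_health.

chest_pain, cough, culture_positive, followup_48h, high_risk, isolate, notify_public_health, observe_4h, order_pcr, order_xray, sore_throat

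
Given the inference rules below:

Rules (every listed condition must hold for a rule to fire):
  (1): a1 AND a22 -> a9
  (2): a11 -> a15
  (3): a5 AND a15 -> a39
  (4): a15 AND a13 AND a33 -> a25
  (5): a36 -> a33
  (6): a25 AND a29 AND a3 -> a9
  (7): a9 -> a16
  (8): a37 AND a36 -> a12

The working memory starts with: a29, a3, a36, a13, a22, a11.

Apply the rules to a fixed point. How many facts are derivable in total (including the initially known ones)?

[1] (2) [a11 -> a15]; (5) [a36 -> a33]. ⇒ new: a15, a33.
[2] (4) [a15 AND a13 AND a33 -> a25]. ⇒ new: a25.
[3] (6) [a25 AND a29 AND a3 -> a9]. ⇒ new: a9.
[4] (7) [a9 -> a16]. ⇒ new: a16.
Closure: {a11, a13, a15, a16, a22, a25, a29, a3, a33, a36, a9} — 11 facts.

11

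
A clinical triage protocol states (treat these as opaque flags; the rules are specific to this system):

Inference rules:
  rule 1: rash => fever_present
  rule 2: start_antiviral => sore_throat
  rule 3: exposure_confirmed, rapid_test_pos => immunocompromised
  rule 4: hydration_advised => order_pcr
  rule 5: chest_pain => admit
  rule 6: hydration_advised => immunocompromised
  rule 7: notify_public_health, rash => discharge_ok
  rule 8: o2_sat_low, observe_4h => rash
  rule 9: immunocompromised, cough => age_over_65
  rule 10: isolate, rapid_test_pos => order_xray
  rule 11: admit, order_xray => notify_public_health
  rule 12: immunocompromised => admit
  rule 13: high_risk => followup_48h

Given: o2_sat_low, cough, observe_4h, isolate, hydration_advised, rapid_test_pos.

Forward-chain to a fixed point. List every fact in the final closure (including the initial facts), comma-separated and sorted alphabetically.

Round 1 — rule 4, rule 6, rule 8, rule 10, derive order_pcr, immunocompromised, rash, order_xray.
Round 2 — rule 1, rule 9, rule 12, derive fever_present, age_over_65, admit.
Round 3 — rule 11, derive notify_public_health.
Round 4 — rule 7, derive discharge_ok.

admit, age_over_65, cough, discharge_ok, fever_present, hydration_advised, immunocompromised, isolate, notify_public_health, o2_sat_low, observe_4h, order_pcr, order_xray, rapid_test_pos, rash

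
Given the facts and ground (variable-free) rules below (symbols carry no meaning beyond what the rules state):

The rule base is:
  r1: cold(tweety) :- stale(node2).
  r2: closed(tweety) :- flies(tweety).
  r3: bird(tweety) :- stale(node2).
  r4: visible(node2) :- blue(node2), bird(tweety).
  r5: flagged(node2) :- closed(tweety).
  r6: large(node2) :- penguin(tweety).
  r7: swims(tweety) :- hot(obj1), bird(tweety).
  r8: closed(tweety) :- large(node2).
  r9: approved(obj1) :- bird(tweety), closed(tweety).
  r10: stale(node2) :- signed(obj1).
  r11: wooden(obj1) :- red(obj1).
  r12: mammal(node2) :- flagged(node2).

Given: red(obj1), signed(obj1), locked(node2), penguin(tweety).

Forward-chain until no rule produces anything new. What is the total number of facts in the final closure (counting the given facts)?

Round 1: r6 [large(node2) :- penguin(tweety).]; r10 [stale(node2) :- signed(obj1).]; r11 [wooden(obj1) :- red(obj1).]. New: large(node2), stale(node2), wooden(obj1).
Round 2: r1 [cold(tweety) :- stale(node2).]; r3 [bird(tweety) :- stale(node2).]; r8 [closed(tweety) :- large(node2).]. New: cold(tweety), bird(tweety), closed(tweety).
Round 3: r5 [flagged(node2) :- closed(tweety).]; r9 [approved(obj1) :- bird(tweety), closed(tweety).]. New: flagged(node2), approved(obj1).
Round 4: r12 [mammal(node2) :- flagged(node2).]. New: mammal(node2).
Closure: {approved(obj1), bird(tweety), closed(tweety), cold(tweety), flagged(node2), large(node2), locked(node2), mammal(node2), penguin(tweety), red(obj1), signed(obj1), stale(node2), wooden(obj1)} — 13 facts.

13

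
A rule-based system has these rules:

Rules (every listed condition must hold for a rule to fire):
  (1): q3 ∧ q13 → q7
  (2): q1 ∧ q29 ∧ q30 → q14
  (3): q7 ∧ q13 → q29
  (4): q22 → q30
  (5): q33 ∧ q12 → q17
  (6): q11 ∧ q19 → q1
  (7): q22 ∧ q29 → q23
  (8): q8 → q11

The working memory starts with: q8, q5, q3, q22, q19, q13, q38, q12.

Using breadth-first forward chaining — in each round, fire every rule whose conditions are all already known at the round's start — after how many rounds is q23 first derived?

3

Round 1: (1) [q3 ∧ q13 → q7]; (4) [q22 → q30]; (8) [q8 → q11]. New: q7, q30, q11.
Round 2: (3) [q7 ∧ q13 → q29]; (6) [q11 ∧ q19 → q1]. New: q29, q1.
Round 3: (2) [q1 ∧ q29 ∧ q30 → q14]; (7) [q22 ∧ q29 → q23]. New: q14, q23.
q23 first appears in round 3.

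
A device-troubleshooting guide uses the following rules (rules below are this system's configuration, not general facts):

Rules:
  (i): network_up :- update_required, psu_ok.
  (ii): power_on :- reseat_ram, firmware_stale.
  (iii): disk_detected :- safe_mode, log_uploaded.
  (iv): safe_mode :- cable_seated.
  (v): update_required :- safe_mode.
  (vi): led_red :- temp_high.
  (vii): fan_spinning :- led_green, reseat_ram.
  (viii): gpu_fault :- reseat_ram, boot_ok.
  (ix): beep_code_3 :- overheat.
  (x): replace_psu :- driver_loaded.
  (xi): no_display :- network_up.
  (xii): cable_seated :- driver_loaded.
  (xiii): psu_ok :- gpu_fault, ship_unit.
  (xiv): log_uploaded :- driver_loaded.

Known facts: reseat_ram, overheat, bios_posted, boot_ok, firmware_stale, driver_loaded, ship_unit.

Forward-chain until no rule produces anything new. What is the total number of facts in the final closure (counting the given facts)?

Round 1: (ii) [power_on :- reseat_ram, firmware_stale.]; (viii) [gpu_fault :- reseat_ram, boot_ok.]; (ix) [beep_code_3 :- overheat.]; (x) [replace_psu :- driver_loaded.]; (xii) [cable_seated :- driver_loaded.]; (xiv) [log_uploaded :- driver_loaded.]. Adds power_on, gpu_fault, beep_code_3, replace_psu, cable_seated, log_uploaded.
Round 2: (iv) [safe_mode :- cable_seated.]; (xiii) [psu_ok :- gpu_fault, ship_unit.]. Adds safe_mode, psu_ok.
Round 3: (iii) [disk_detected :- safe_mode, log_uploaded.]; (v) [update_required :- safe_mode.]. Adds disk_detected, update_required.
Round 4: (i) [network_up :- update_required, psu_ok.]. Adds network_up.
Round 5: (xi) [no_display :- network_up.]. Adds no_display.
Closure: {beep_code_3, bios_posted, boot_ok, cable_seated, disk_detected, driver_loaded, firmware_stale, gpu_fault, log_uploaded, network_up, no_display, overheat, power_on, psu_ok, replace_psu, reseat_ram, safe_mode, ship_unit, update_required} — 19 facts.

19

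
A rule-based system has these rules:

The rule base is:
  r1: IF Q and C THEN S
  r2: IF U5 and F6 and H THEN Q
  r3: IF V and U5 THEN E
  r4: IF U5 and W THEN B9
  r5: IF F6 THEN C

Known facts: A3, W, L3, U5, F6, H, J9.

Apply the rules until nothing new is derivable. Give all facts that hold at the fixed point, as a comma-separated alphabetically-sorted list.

Round 1: r2 [IF U5 and F6 and H THEN Q]; r4 [IF U5 and W THEN B9]; r5 [IF F6 THEN C]. Adds Q, B9, C.
Round 2: r1 [IF Q and C THEN S]. Adds S.

A3, B9, C, F6, H, J9, L3, Q, S, U5, W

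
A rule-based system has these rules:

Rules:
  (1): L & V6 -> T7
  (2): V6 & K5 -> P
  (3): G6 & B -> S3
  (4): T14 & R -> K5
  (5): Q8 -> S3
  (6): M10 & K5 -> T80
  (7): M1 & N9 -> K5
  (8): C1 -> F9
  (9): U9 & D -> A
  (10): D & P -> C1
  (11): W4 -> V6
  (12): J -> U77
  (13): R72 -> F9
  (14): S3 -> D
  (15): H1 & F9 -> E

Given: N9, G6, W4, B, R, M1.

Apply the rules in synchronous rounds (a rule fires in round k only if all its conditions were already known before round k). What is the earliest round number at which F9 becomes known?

4

[1] (3) [G6 & B -> S3]; (7) [M1 & N9 -> K5]; (11) [W4 -> V6]. ⇒ new: S3, K5, V6.
[2] (2) [V6 & K5 -> P]; (14) [S3 -> D]. ⇒ new: P, D.
[3] (10) [D & P -> C1]. ⇒ new: C1.
[4] (8) [C1 -> F9]. ⇒ new: F9.
F9 first appears in round 4.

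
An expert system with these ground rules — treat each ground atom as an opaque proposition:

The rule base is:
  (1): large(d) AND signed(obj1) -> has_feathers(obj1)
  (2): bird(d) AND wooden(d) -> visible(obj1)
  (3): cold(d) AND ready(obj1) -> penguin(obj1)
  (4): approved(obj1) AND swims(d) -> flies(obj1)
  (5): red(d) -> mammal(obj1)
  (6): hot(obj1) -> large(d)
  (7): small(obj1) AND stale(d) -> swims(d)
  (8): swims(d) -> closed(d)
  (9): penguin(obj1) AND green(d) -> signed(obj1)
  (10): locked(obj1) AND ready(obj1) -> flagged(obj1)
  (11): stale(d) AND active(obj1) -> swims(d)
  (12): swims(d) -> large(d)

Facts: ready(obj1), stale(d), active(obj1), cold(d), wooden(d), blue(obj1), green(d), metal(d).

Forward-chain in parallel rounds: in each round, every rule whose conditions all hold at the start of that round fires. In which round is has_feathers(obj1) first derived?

3

Round 1 fires (3), (11), giving penguin(obj1), swims(d).
Round 2 fires (8), (9), (12), giving closed(d), signed(obj1), large(d).
Round 3 fires (1), giving has_feathers(obj1).
has_feathers(obj1) first appears in round 3.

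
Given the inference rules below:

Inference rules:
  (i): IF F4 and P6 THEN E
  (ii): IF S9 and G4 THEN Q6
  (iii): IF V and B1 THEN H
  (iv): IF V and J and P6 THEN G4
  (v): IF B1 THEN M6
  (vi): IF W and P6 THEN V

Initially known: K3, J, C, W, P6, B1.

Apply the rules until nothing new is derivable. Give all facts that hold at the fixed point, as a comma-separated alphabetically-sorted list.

Round 1 fires (v), (vi), giving M6, V.
Round 2 fires (iii), (iv), giving H, G4.

B1, C, G4, H, J, K3, M6, P6, V, W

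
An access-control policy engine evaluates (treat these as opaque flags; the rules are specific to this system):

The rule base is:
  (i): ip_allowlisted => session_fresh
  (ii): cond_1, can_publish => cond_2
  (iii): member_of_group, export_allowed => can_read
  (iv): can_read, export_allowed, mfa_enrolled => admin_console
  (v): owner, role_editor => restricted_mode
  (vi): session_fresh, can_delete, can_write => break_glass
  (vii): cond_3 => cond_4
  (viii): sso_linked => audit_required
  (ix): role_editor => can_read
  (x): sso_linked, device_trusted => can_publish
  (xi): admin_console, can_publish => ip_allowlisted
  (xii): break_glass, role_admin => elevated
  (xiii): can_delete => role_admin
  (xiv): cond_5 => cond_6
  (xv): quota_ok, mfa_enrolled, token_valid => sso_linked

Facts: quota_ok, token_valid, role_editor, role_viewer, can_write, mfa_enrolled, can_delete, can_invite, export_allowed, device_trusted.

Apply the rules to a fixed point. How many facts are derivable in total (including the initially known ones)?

Round 1 fires (ix), (xiii), (xv), giving can_read, role_admin, sso_linked.
Round 2 fires (iv), (viii), (x), giving admin_console, audit_required, can_publish.
Round 3 fires (xi), giving ip_allowlisted.
Round 4 fires (i), giving session_fresh.
Round 5 fires (vi), giving break_glass.
Round 6 fires (xii), giving elevated.
Closure: {admin_console, audit_required, break_glass, can_delete, can_invite, can_publish, can_read, can_write, device_trusted, elevated, export_allowed, ip_allowlisted, mfa_enrolled, quota_ok, role_admin, role_editor, role_viewer, session_fresh, sso_linked, token_valid} — 20 facts.

20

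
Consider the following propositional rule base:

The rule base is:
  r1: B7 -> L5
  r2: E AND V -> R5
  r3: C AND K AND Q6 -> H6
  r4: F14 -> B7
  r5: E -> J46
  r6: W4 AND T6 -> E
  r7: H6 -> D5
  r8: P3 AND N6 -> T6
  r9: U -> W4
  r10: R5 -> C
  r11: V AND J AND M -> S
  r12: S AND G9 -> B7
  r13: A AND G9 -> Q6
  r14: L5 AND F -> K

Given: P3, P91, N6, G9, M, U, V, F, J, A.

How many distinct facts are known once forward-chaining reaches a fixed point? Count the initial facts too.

23

Round 1 fires r8, r9, r11, r13, giving T6, W4, S, Q6.
Round 2 fires r6, r12, giving E, B7.
Round 3 fires r1, r2, r5, giving L5, R5, J46.
Round 4 fires r10, r14, giving C, K.
Round 5 fires r3, giving H6.
Round 6 fires r7, giving D5.
Closure: {A, B7, C, D5, E, F, G9, H6, J, J46, K, L5, M, N6, P3, P91, Q6, R5, S, T6, U, V, W4} — 23 facts.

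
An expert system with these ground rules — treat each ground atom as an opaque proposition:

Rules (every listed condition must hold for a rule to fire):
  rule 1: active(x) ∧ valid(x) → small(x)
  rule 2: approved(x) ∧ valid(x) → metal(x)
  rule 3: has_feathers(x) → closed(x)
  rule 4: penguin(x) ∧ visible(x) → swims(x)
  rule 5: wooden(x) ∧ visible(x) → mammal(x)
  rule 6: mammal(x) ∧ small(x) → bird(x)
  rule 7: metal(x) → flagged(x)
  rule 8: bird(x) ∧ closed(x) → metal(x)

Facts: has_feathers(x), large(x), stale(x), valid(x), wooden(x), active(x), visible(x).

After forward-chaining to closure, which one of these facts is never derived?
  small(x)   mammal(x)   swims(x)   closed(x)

Round 1 fires rule 1, rule 3, rule 5, giving small(x), closed(x), mammal(x).
Round 2 fires rule 6, giving bird(x).
Round 3 fires rule 8, giving metal(x).
Round 4 fires rule 7, giving flagged(x).
Derived: closed(x) (round 1), mammal(x) (round 1), small(x) (round 1). swims(x) never appears in any round.

swims(x)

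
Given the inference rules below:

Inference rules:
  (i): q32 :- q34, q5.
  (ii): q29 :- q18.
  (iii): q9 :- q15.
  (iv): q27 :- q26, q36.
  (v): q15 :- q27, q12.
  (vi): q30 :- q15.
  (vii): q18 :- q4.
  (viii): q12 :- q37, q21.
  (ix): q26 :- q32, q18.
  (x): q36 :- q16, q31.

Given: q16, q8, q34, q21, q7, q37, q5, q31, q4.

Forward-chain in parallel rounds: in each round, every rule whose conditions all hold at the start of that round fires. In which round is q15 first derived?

4

Round 1 — (i), (vii), (viii), (x), derive q32, q18, q12, q36.
Round 2 — (ii), (ix), derive q29, q26.
Round 3 — (iv), derive q27.
Round 4 — (v), derive q15.
q15 first appears in round 4.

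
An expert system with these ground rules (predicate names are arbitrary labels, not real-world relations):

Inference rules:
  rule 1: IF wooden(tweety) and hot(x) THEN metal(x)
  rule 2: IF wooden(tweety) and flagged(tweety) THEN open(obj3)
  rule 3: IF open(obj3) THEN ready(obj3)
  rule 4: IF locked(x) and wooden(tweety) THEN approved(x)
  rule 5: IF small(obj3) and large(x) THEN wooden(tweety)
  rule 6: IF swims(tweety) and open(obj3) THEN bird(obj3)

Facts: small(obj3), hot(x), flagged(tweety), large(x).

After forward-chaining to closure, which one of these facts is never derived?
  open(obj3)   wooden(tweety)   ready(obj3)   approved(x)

approved(x)

Round 1 fires rule 5, giving wooden(tweety).
Round 2 fires rule 1, rule 2, giving metal(x), open(obj3).
Round 3 fires rule 3, giving ready(obj3).
Derived: wooden(tweety) (round 1), ready(obj3) (round 3), open(obj3) (round 2). approved(x) never appears in any round.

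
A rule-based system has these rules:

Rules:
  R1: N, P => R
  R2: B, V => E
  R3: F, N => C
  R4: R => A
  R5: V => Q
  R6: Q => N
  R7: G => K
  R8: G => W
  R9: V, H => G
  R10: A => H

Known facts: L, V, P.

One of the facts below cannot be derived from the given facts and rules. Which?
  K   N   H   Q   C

C

[1] R5 [V => Q]. ⇒ new: Q.
[2] R6 [Q => N]. ⇒ new: N.
[3] R1 [N, P => R]. ⇒ new: R.
[4] R4 [R => A]. ⇒ new: A.
[5] R10 [A => H]. ⇒ new: H.
[6] R9 [V, H => G]. ⇒ new: G.
[7] R7 [G => K]; R8 [G => W]. ⇒ new: K, W.
Derived: N (round 2), K (round 7), Q (round 1), H (round 5). C never appears in any round.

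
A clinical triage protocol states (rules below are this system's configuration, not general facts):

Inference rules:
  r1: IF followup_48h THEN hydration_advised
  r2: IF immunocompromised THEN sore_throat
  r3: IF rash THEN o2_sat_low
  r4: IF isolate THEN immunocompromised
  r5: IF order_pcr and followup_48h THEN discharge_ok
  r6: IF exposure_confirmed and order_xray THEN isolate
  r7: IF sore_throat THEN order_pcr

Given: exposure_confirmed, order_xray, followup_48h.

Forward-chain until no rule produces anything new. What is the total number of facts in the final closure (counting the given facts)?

Round 1: r1 [IF followup_48h THEN hydration_advised]; r6 [IF exposure_confirmed and order_xray THEN isolate]. New: hydration_advised, isolate.
Round 2: r4 [IF isolate THEN immunocompromised]. New: immunocompromised.
Round 3: r2 [IF immunocompromised THEN sore_throat]. New: sore_throat.
Round 4: r7 [IF sore_throat THEN order_pcr]. New: order_pcr.
Round 5: r5 [IF order_pcr and followup_48h THEN discharge_ok]. New: discharge_ok.
Closure: {discharge_ok, exposure_confirmed, followup_48h, hydration_advised, immunocompromised, isolate, order_pcr, order_xray, sore_throat} — 9 facts.

9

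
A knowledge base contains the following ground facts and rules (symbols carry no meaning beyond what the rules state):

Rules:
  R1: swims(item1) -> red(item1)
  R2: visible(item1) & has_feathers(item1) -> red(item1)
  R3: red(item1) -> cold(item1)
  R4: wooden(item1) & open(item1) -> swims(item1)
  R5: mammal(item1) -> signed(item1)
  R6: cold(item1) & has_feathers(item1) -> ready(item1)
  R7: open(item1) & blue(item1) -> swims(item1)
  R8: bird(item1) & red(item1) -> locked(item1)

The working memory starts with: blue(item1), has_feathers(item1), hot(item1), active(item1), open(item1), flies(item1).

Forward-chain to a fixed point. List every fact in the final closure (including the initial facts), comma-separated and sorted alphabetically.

active(item1), blue(item1), cold(item1), flies(item1), has_feathers(item1), hot(item1), open(item1), ready(item1), red(item1), swims(item1)

Round 1: R7 [open(item1) & blue(item1) -> swims(item1)]. New: swims(item1).
Round 2: R1 [swims(item1) -> red(item1)]. New: red(item1).
Round 3: R3 [red(item1) -> cold(item1)]. New: cold(item1).
Round 4: R6 [cold(item1) & has_feathers(item1) -> ready(item1)]. New: ready(item1).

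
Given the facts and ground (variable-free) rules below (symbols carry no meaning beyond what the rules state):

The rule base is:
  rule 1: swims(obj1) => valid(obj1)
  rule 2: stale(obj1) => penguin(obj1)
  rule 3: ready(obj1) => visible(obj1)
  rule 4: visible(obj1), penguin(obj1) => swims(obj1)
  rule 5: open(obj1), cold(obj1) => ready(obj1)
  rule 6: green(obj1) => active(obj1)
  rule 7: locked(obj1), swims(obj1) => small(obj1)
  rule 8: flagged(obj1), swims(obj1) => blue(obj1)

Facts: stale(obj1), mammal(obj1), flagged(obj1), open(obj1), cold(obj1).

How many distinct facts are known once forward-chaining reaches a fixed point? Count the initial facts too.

Round 1: rule 2 [stale(obj1) => penguin(obj1)]; rule 5 [open(obj1), cold(obj1) => ready(obj1)]. Adds penguin(obj1), ready(obj1).
Round 2: rule 3 [ready(obj1) => visible(obj1)]. Adds visible(obj1).
Round 3: rule 4 [visible(obj1), penguin(obj1) => swims(obj1)]. Adds swims(obj1).
Round 4: rule 1 [swims(obj1) => valid(obj1)]; rule 8 [flagged(obj1), swims(obj1) => blue(obj1)]. Adds valid(obj1), blue(obj1).
Closure: {blue(obj1), cold(obj1), flagged(obj1), mammal(obj1), open(obj1), penguin(obj1), ready(obj1), stale(obj1), swims(obj1), valid(obj1), visible(obj1)} — 11 facts.

11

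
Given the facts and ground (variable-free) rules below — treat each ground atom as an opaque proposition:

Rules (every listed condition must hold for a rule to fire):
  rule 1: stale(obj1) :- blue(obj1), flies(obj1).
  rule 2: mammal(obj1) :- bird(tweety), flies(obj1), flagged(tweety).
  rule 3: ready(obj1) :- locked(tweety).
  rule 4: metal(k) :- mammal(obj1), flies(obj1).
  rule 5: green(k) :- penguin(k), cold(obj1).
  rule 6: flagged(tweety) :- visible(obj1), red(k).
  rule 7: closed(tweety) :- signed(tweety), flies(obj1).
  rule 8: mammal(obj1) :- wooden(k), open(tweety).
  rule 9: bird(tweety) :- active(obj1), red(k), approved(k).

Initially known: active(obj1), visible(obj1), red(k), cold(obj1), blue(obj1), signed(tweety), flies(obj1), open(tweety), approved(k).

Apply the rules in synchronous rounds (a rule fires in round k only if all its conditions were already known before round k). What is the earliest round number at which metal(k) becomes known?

Round 1 fires rule 1, rule 6, rule 7, rule 9, giving stale(obj1), flagged(tweety), closed(tweety), bird(tweety).
Round 2 fires rule 2, giving mammal(obj1).
Round 3 fires rule 4, giving metal(k).
metal(k) first appears in round 3.

3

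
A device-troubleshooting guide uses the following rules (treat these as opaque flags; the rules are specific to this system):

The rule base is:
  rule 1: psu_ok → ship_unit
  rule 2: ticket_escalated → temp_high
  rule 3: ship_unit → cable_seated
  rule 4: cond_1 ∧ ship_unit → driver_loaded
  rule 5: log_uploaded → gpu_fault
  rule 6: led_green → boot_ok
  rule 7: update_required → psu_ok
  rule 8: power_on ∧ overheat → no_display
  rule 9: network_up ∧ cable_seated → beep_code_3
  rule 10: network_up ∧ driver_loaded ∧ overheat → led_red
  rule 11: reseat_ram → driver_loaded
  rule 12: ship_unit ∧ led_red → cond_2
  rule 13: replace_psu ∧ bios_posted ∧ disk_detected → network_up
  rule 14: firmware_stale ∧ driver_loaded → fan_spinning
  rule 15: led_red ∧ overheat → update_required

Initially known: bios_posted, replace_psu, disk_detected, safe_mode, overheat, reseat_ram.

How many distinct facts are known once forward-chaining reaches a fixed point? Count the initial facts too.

15

[1] rule 11 [reseat_ram → driver_loaded]; rule 13 [replace_psu ∧ bios_posted ∧ disk_detected → network_up]. ⇒ new: driver_loaded, network_up.
[2] rule 10 [network_up ∧ driver_loaded ∧ overheat → led_red]. ⇒ new: led_red.
[3] rule 15 [led_red ∧ overheat → update_required]. ⇒ new: update_required.
[4] rule 7 [update_required → psu_ok]. ⇒ new: psu_ok.
[5] rule 1 [psu_ok → ship_unit]. ⇒ new: ship_unit.
[6] rule 3 [ship_unit → cable_seated]; rule 12 [ship_unit ∧ led_red → cond_2]. ⇒ new: cable_seated, cond_2.
[7] rule 9 [network_up ∧ cable_seated → beep_code_3]. ⇒ new: beep_code_3.
Closure: {beep_code_3, bios_posted, cable_seated, cond_2, disk_detected, driver_loaded, led_red, network_up, overheat, psu_ok, replace_psu, reseat_ram, safe_mode, ship_unit, update_required} — 15 facts.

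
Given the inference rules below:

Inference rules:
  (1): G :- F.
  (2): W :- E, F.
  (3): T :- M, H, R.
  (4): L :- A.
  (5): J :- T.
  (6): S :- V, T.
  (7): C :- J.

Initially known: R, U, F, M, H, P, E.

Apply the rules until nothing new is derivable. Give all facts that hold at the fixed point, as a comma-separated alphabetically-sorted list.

C, E, F, G, H, J, M, P, R, T, U, W

Round 1: (1) [G :- F.]; (2) [W :- E, F.]; (3) [T :- M, H, R.]. New: G, W, T.
Round 2: (5) [J :- T.]. New: J.
Round 3: (7) [C :- J.]. New: C.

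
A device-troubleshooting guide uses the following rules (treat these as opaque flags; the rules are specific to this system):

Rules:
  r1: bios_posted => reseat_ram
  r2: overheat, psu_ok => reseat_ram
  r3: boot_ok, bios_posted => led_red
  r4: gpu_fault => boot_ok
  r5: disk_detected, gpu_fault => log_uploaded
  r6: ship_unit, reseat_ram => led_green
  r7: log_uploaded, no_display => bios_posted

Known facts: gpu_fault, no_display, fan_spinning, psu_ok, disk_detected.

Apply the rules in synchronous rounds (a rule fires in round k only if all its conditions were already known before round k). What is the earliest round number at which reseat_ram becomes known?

3

[1] r4 [gpu_fault => boot_ok]; r5 [disk_detected, gpu_fault => log_uploaded]. ⇒ new: boot_ok, log_uploaded.
[2] r7 [log_uploaded, no_display => bios_posted]. ⇒ new: bios_posted.
[3] r1 [bios_posted => reseat_ram]; r3 [boot_ok, bios_posted => led_red]. ⇒ new: reseat_ram, led_red.
reseat_ram first appears in round 3.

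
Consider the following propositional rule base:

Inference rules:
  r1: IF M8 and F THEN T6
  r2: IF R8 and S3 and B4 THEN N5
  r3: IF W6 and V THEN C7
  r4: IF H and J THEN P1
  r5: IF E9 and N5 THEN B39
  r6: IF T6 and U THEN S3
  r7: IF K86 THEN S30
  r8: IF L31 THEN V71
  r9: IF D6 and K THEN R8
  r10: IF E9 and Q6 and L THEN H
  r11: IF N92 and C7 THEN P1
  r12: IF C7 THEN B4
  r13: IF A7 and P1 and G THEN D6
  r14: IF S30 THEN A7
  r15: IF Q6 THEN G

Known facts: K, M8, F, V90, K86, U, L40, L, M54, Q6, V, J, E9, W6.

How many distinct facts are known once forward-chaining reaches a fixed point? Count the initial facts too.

Round 1: r1 [IF M8 and F THEN T6]; r3 [IF W6 and V THEN C7]; r7 [IF K86 THEN S30]; r10 [IF E9 and Q6 and L THEN H]; r15 [IF Q6 THEN G]. Adds T6, C7, S30, H, G.
Round 2: r4 [IF H and J THEN P1]; r6 [IF T6 and U THEN S3]; r12 [IF C7 THEN B4]; r14 [IF S30 THEN A7]. Adds P1, S3, B4, A7.
Round 3: r13 [IF A7 and P1 and G THEN D6]. Adds D6.
Round 4: r9 [IF D6 and K THEN R8]. Adds R8.
Round 5: r2 [IF R8 and S3 and B4 THEN N5]. Adds N5.
Round 6: r5 [IF E9 and N5 THEN B39]. Adds B39.
Closure: {A7, B39, B4, C7, D6, E9, F, G, H, J, K, K86, L, L40, M54, M8, N5, P1, Q6, R8, S3, S30, T6, U, V, V90, W6} — 27 facts.

27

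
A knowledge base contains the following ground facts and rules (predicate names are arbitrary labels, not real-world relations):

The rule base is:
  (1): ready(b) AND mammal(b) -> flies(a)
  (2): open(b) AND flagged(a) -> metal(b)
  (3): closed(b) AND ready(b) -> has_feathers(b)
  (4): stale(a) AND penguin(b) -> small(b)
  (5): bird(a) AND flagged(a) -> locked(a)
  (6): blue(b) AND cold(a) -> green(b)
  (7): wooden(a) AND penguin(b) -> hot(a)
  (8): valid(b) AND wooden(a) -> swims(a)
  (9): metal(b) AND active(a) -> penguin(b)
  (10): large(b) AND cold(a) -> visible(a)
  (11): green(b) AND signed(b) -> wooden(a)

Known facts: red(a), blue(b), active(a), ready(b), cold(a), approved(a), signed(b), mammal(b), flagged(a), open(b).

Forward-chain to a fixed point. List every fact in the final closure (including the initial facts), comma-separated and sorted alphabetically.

active(a), approved(a), blue(b), cold(a), flagged(a), flies(a), green(b), hot(a), mammal(b), metal(b), open(b), penguin(b), ready(b), red(a), signed(b), wooden(a)

Round 1: (1) [ready(b) AND mammal(b) -> flies(a)]; (2) [open(b) AND flagged(a) -> metal(b)]; (6) [blue(b) AND cold(a) -> green(b)]. New: flies(a), metal(b), green(b).
Round 2: (9) [metal(b) AND active(a) -> penguin(b)]; (11) [green(b) AND signed(b) -> wooden(a)]. New: penguin(b), wooden(a).
Round 3: (7) [wooden(a) AND penguin(b) -> hot(a)]. New: hot(a).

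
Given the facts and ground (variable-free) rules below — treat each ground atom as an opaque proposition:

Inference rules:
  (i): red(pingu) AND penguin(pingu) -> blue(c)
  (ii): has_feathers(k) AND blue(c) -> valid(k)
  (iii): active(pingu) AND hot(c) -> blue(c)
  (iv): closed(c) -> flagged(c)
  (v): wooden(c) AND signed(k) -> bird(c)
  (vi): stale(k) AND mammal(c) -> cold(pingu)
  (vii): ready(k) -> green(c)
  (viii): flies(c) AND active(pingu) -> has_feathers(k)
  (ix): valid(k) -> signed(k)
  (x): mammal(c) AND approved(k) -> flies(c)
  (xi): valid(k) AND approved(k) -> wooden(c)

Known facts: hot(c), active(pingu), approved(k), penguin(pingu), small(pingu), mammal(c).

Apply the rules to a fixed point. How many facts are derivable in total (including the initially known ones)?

Round 1 — (iii), (x), derive blue(c), flies(c).
Round 2 — (viii), derive has_feathers(k).
Round 3 — (ii), derive valid(k).
Round 4 — (ix), (xi), derive signed(k), wooden(c).
Round 5 — (v), derive bird(c).
Closure: {active(pingu), approved(k), bird(c), blue(c), flies(c), has_feathers(k), hot(c), mammal(c), penguin(pingu), signed(k), small(pingu), valid(k), wooden(c)} — 13 facts.

13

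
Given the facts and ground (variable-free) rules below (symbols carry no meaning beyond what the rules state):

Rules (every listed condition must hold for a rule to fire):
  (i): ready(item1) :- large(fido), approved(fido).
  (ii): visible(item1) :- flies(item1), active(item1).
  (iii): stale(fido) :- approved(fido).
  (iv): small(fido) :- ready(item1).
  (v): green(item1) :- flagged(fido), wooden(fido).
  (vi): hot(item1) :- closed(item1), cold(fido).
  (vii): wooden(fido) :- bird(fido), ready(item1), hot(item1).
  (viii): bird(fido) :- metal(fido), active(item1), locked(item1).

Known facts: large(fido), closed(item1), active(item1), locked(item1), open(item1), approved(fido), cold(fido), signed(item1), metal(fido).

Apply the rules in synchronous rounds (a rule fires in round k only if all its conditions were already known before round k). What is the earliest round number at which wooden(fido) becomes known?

2

Round 1: (i) [ready(item1) :- large(fido), approved(fido).]; (iii) [stale(fido) :- approved(fido).]; (vi) [hot(item1) :- closed(item1), cold(fido).]; (viii) [bird(fido) :- metal(fido), active(item1), locked(item1).]. New: ready(item1), stale(fido), hot(item1), bird(fido).
Round 2: (iv) [small(fido) :- ready(item1).]; (vii) [wooden(fido) :- bird(fido), ready(item1), hot(item1).]. New: small(fido), wooden(fido).
wooden(fido) first appears in round 2.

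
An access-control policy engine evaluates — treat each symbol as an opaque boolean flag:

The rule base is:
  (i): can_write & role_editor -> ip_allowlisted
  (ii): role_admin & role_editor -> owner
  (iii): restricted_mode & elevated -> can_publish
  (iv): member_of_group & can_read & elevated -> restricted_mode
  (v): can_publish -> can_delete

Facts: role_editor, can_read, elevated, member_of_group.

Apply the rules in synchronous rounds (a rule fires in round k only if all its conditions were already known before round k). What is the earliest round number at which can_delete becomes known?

Round 1: (iv) [member_of_group & can_read & elevated -> restricted_mode]. New: restricted_mode.
Round 2: (iii) [restricted_mode & elevated -> can_publish]. New: can_publish.
Round 3: (v) [can_publish -> can_delete]. New: can_delete.
can_delete first appears in round 3.

3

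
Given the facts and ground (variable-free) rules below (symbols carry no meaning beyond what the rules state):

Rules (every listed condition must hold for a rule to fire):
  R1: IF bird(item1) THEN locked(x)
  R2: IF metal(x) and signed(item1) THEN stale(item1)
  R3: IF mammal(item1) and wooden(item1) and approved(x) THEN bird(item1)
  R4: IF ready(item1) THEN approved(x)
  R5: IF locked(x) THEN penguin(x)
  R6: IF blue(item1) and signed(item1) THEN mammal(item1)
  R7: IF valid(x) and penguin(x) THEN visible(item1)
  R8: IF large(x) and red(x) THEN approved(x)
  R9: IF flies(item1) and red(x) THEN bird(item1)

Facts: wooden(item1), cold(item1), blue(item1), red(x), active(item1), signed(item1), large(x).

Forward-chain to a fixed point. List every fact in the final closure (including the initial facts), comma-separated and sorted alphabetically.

Round 1: R6 [IF blue(item1) and signed(item1) THEN mammal(item1)]; R8 [IF large(x) and red(x) THEN approved(x)]. Adds mammal(item1), approved(x).
Round 2: R3 [IF mammal(item1) and wooden(item1) and approved(x) THEN bird(item1)]. Adds bird(item1).
Round 3: R1 [IF bird(item1) THEN locked(x)]. Adds locked(x).
Round 4: R5 [IF locked(x) THEN penguin(x)]. Adds penguin(x).

active(item1), approved(x), bird(item1), blue(item1), cold(item1), large(x), locked(x), mammal(item1), penguin(x), red(x), signed(item1), wooden(item1)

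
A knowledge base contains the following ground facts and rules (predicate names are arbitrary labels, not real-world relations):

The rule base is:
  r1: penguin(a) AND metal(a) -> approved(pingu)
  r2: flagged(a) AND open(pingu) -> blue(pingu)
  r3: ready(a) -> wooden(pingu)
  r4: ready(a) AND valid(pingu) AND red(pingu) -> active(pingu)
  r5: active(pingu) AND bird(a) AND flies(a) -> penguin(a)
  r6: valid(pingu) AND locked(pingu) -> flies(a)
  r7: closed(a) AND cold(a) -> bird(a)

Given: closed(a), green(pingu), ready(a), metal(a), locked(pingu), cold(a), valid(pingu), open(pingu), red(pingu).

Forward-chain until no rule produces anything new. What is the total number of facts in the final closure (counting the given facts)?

15

Round 1 — r3, r4, r6, r7, derive wooden(pingu), active(pingu), flies(a), bird(a).
Round 2 — r5, derive penguin(a).
Round 3 — r1, derive approved(pingu).
Closure: {active(pingu), approved(pingu), bird(a), closed(a), cold(a), flies(a), green(pingu), locked(pingu), metal(a), open(pingu), penguin(a), ready(a), red(pingu), valid(pingu), wooden(pingu)} — 15 facts.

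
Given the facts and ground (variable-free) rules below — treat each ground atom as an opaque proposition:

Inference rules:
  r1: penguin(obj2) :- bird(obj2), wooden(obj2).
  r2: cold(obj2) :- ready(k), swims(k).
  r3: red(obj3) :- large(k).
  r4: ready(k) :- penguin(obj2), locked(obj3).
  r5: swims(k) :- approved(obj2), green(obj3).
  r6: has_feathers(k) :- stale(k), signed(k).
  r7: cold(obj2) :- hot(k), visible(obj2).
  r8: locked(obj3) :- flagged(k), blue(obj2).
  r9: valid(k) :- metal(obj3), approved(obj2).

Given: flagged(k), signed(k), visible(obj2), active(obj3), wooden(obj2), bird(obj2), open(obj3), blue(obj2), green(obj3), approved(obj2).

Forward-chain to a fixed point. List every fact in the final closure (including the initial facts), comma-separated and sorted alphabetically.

active(obj3), approved(obj2), bird(obj2), blue(obj2), cold(obj2), flagged(k), green(obj3), locked(obj3), open(obj3), penguin(obj2), ready(k), signed(k), swims(k), visible(obj2), wooden(obj2)

Round 1 — r1, r5, r8, derive penguin(obj2), swims(k), locked(obj3).
Round 2 — r4, derive ready(k).
Round 3 — r2, derive cold(obj2).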